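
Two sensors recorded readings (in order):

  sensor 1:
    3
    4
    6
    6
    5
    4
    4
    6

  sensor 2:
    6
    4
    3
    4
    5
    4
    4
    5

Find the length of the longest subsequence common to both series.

Taking 3 (sensor 1 #1, sensor 2 #3), 4 (sensor 1 #2, sensor 2 #4), 5 (sensor 1 #5, sensor 2 #5), 4 (sensor 1 #6, sensor 2 #6), 4 (sensor 1 #7, sensor 2 #7) gives a common subsequence of length 5. The LCS DP gives dp[8][8] = 5, so this is optimal.

5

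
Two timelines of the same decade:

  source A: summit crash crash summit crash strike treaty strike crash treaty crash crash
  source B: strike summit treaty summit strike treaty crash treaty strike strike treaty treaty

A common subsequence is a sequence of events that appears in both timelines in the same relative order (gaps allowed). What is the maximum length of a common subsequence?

6

Pick summit at source A[1]=source B[2], then summit at source A[4]=source B[4], then crash at source A[5]=source B[7], then strike at source A[6]=source B[10], then treaty at source A[7]=source B[11], then treaty at source A[10]=source B[12]; all 6 events appear in both, in order. The LCS DP gives dp[12][12] = 6, so this is optimal.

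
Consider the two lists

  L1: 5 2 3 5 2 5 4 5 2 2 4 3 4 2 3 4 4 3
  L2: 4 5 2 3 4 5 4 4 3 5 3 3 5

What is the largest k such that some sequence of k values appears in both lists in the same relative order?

9

Pick 5 [1,2]; then 2 [2,3]; then 3 [3,4]; then 5 [6,6]; then 4 [7,7]; then 4 [11,8]; then 3 [12,9]; then 3 [15,11]; then 3 [18,12]; all 9 values appear in both, in order, and the DP table's final entry dp[18][13] is also 9, so no common subsequence is longer.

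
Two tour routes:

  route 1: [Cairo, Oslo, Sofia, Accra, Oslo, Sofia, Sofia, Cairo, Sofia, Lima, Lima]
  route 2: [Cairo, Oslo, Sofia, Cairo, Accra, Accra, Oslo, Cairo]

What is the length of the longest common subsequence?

Taking Cairo at route 1[1]=route 2[1]; then Oslo at route 1[2]=route 2[2]; then Sofia at route 1[3]=route 2[3]; then Accra at route 1[4]=route 2[6]; then Oslo at route 1[5]=route 2[7]; then Cairo at route 1[8]=route 2[8] gives a common subsequence of length 6, and the DP table's final entry dp[11][8] is also 6, so no common subsequence is longer.

6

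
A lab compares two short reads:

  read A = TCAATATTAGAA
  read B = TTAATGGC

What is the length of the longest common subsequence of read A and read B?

Let dp[i][j] be the LCS length of the first i bases of read A and the first j bases of read B. dp[i][j] = dp[i-1][j-1]+1 when the i-th and j-th bases match, else max(dp[i-1][j], dp[i][j-1]).
    ·  T  T  A  A  T  G  G  C
 ·  0  0  0  0  0  0  0  0  0
 T  0  1  1  1  1  1  1  1  1
 C  0  1  1  1  1  1  1  1  2
 A  0  1  1  2  2  2  2  2  2
 A  0  1  1  2  3  3  3  3  3
 T  0  1  2  2  3  4  4  4  4
 A  0  1  2  3  3  4  4  4  4
 T  0  1  2  3  3  4  4  4  4
 T  0  1  2  3  3  4  4  4  4
 A  0  1  2  3  4  4  4  4  4
 G  0  1  2  3  4  4  5  5  5
 A  0  1  2  3  4  4  5  5  5
 A  0  1  2  3  4  4  5  5  5
dp[12][8] = 5. One LCS (by backtracking along matches): TAATG.

5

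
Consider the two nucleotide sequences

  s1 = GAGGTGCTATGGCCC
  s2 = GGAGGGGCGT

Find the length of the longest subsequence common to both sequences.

7

Taking G at s1[1]=s2[2], A at s1[2]=s2[3], G at s1[3]=s2[5], G at s1[4]=s2[6], G at s1[6]=s2[7], C at s1[7]=s2[8], T at s1[10]=s2[10] gives a common subsequence of length 7. Since dp[15][10] = 7, nothing longer is possible.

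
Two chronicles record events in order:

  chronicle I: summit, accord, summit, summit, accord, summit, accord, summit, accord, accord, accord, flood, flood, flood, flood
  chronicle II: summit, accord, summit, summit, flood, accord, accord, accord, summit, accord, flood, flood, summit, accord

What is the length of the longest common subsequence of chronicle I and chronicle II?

10

Taking summit [1,1] → accord [2,2] → summit [3,3] → summit [4,4] → accord [5,7] → accord [7,8] → summit [8,9] → accord [11,10] → flood [12,11] → flood [13,12] gives a common subsequence of length 10. dp[15][14] = 10 confirms this is the maximum.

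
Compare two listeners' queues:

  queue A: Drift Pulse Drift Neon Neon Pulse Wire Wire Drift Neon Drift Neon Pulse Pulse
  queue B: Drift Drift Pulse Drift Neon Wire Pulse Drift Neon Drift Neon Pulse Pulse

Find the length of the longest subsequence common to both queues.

11

Taking Drift (queue A #1, queue B #2) → Pulse (queue A #2, queue B #3) → Drift (queue A #3, queue B #4) → Neon (queue A #4, queue B #5) → Pulse (queue A #6, queue B #7) → Drift (queue A #9, queue B #8) → Neon (queue A #10, queue B #9) → Drift (queue A #11, queue B #10) → Neon (queue A #12, queue B #11) → Pulse (queue A #13, queue B #12) → Pulse (queue A #14, queue B #13) gives a common subsequence of length 11. Since dp[14][13] = 11, nothing longer is possible.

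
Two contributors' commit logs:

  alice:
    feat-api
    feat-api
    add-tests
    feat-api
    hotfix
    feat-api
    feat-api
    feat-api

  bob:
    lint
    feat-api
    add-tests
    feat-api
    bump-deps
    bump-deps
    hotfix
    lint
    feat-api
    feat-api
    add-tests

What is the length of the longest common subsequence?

Pick feat-api (alice #2, bob #2), then add-tests (alice #3, bob #3), then feat-api (alice #4, bob #4), then hotfix (alice #5, bob #7), then feat-api (alice #6, bob #9), then feat-api (alice #7, bob #10); all 6 commits appear in both, in order, and the DP table's final entry dp[8][11] is also 6, so no common subsequence is longer.

6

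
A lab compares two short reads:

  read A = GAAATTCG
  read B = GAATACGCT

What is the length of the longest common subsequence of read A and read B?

6

Pick G at read A[1]=read B[1], then A at read A[2]=read B[2], then A at read A[3]=read B[3], then A at read A[4]=read B[5], then C at read A[7]=read B[6], then G at read A[8]=read B[7]; all 6 bases appear in both, in order. The LCS DP gives dp[8][9] = 6, so this is optimal.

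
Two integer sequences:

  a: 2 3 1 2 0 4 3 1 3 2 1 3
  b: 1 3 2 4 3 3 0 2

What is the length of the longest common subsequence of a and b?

6

Pick 3 [2,2], then 2 [4,3], then 4 [6,4], then 3 [7,5], then 3 [9,6], then 2 [10,8]; all 6 values appear in both, in order. Since dp[12][8] = 6, nothing longer is possible.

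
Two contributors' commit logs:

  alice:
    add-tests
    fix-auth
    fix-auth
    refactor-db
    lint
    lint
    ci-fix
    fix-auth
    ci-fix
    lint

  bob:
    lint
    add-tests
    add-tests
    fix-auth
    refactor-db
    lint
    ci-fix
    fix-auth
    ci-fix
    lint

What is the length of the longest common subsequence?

Match add-tests (alice #1, bob #3); then fix-auth (alice #3, bob #4); then refactor-db (alice #4, bob #5); then lint (alice #6, bob #6); then ci-fix (alice #7, bob #7); then fix-auth (alice #8, bob #8); then ci-fix (alice #9, bob #9); then lint (alice #10, bob #10) — 8 commits in the same relative order in both. Since dp[10][10] = 8, nothing longer is possible.

8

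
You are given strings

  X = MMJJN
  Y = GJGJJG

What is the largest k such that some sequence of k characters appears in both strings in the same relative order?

Let dp[i][j] be the LCS length of the first i characters of X and the first j characters of Y. dp[i][j] = dp[i-1][j-1]+1 when the i-th and j-th characters match, else max(dp[i-1][j], dp[i][j-1]).
    ·  G  J  G  J  J  G
 ·  0  0  0  0  0  0  0
 M  0  0  0  0  0  0  0
 M  0  0  0  0  0  0  0
 J  0  0  1  1  1  1  1
 J  0  0  1  1  2  2  2
 N  0  0  1  1  2  2  2
dp[5][6] = 2. One LCS (by backtracking along matches): JJ.

2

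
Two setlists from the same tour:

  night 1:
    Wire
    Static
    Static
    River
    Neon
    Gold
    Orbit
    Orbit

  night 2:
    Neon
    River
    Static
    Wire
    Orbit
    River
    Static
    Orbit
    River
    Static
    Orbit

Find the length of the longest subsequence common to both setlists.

4

Match Wire [1,4], Static [2,7], Static [3,10], Orbit [8,11] — 4 songs in the same relative order in both. The LCS DP gives dp[8][11] = 4, so this is optimal.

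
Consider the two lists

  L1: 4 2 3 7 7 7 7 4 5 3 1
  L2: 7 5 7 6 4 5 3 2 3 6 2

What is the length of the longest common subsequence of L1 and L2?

5

One common subsequence of length 5: 7 (L1 #4, L2 #1), 7 (L1 #5, L2 #3), 4 (L1 #8, L2 #5), 5 (L1 #9, L2 #6), 3 (L1 #10, L2 #9). The LCS DP gives dp[11][11] = 5, so this is optimal.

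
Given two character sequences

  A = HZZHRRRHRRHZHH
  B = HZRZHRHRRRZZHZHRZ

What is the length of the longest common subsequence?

11

Pick H (A #1, B #1) → Z (A #2, B #2) → Z (A #3, B #4) → H (A #4, B #5) → R (A #5, B #6) → R (A #6, B #8) → R (A #7, B #9) → R (A #9, B #10) → H (A #11, B #13) → Z (A #12, B #14) → H (A #13, B #15); all 11 characters appear in both, in order. Since dp[14][17] = 11, nothing longer is possible.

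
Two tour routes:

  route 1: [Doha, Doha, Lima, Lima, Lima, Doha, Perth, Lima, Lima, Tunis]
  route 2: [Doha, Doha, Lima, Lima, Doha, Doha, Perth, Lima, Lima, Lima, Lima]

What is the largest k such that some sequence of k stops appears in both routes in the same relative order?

8

One common subsequence of length 8: Doha (route 1 #1, route 2 #1); then Doha (route 1 #2, route 2 #2); then Lima (route 1 #3, route 2 #3); then Lima (route 1 #4, route 2 #4); then Doha (route 1 #6, route 2 #6); then Perth (route 1 #7, route 2 #7); then Lima (route 1 #8, route 2 #10); then Lima (route 1 #9, route 2 #11), and the DP table's final entry dp[10][11] is also 8, so no common subsequence is longer.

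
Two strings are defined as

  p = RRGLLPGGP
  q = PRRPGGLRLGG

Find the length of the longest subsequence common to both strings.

7

One common subsequence of length 7: R [1,2], R [2,3], G [3,6], L [4,7], L [5,9], G [7,10], G [8,11]. dp[9][11] = 7 confirms this is the maximum.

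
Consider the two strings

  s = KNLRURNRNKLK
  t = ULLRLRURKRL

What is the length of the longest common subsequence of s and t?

Let dp[i][j] be the LCS length of the first i characters of s and the first j characters of t. dp[i][j] = dp[i-1][j-1]+1 when the i-th and j-th characters match, else max(dp[i-1][j], dp[i][j-1]).
    ·  U  L  L  R  L  R  U  R  K  R  L
 ·  0  0  0  0  0  0  0  0  0  0  0  0
 K  0  0  0  0  0  0  0  0  0  1  1  1
 N  0  0  0  0  0  0  0  0  0  1  1  1
 L  0  0  1  1  1  1  1  1  1  1  1  2
 R  0  0  1  1  2  2  2  2  2  2  2  2
 U  0  1  1  1  2  2  2  3  3  3  3  3
 R  0  1  1  1  2  2  3  3  4  4  4  4
 N  0  1  1  1  2  2  3  3  4  4  4  4
 R  0  1  1  1  2  2  3  3  4  4  5  5
 N  0  1  1  1  2  2  3  3  4  4  5  5
 K  0  1  1  1  2  2  3  3  4  5  5  5
 L  0  1  2  2  2  3  3  3  4  5  5  6
 K  0  1  2  2  2  3  3  3  4  5  5  6
dp[12][11] = 6. One LCS (by backtracking along matches): LRURRL.

6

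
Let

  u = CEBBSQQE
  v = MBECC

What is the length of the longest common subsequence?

2

Match B at u[4]=v[2] → E at u[8]=v[3] — 2 characters in the same relative order in both. dp[8][5] = 2 confirms this is the maximum.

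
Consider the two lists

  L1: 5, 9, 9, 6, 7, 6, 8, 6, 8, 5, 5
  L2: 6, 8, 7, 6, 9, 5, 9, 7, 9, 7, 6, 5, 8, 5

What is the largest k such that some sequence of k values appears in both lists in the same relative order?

7

Match 5 [1,6], then 9 [2,7], then 9 [3,9], then 7 [5,10], then 6 [6,11], then 8 [9,13], then 5 [11,14] — 7 values in the same relative order in both. The LCS DP gives dp[11][14] = 7, so this is optimal.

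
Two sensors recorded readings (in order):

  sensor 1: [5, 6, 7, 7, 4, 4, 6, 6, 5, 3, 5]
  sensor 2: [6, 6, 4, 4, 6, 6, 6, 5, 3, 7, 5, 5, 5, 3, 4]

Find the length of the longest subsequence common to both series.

8

Match 6 (sensor 1 #2, sensor 2 #2) → 4 (sensor 1 #5, sensor 2 #3) → 4 (sensor 1 #6, sensor 2 #4) → 6 (sensor 1 #7, sensor 2 #6) → 6 (sensor 1 #8, sensor 2 #7) → 5 (sensor 1 #9, sensor 2 #8) → 3 (sensor 1 #10, sensor 2 #9) → 5 (sensor 1 #11, sensor 2 #13) — 8 values in the same relative order in both. dp[11][15] = 8 confirms this is the maximum.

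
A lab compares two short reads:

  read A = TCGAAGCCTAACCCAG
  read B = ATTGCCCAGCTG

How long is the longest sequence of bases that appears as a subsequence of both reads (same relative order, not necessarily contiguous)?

7

One common subsequence of length 7: T (read A #1, read B #3), then C (read A #2, read B #7), then A (read A #5, read B #8), then G (read A #6, read B #9), then C (read A #8, read B #10), then T (read A #9, read B #11), then G (read A #16, read B #12), and the DP table's final entry dp[16][12] is also 7, so no common subsequence is longer.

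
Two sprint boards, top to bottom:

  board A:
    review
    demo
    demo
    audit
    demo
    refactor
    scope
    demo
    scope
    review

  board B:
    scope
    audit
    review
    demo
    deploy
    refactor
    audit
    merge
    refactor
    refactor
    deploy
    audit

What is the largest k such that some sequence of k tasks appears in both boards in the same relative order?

Pick review at board A[1]=board B[3], then demo at board A[2]=board B[4], then audit at board A[4]=board B[7], then refactor at board A[6]=board B[10]; all 4 tasks appear in both, in order, and the DP table's final entry dp[10][12] is also 4, so no common subsequence is longer.

4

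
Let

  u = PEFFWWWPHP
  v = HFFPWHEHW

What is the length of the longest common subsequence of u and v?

Pick F at u[3]=v[2], then F at u[4]=v[3], then W at u[5]=v[5], then W at u[7]=v[9]; all 4 characters appear in both, in order. The LCS DP gives dp[10][9] = 4, so this is optimal.

4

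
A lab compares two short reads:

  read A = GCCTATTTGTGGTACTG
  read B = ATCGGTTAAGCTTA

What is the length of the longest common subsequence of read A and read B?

Pick A at read A[5]=read B[1], T at read A[6]=read B[2], T at read A[7]=read B[6], T at read A[8]=read B[7], G at read A[9]=read B[10], T at read A[10]=read B[12], T at read A[13]=read B[13], A at read A[14]=read B[14]; all 8 bases appear in both, in order. Since dp[17][14] = 8, nothing longer is possible.

8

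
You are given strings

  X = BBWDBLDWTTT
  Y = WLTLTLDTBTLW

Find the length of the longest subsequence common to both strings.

5

Let dp[i][j] be the LCS length of the first i characters of X and the first j characters of Y. dp[i][j] = dp[i-1][j-1]+1 when the i-th and j-th characters match, else max(dp[i-1][j], dp[i][j-1]).
    ·  W  L  T  L  T  L  D  T  B  T  L  W
 ·  0  0  0  0  0  0  0  0  0  0  0  0  0
 B  0  0  0  0  0  0  0  0  0  1  1  1  1
 B  0  0  0  0  0  0  0  0  0  1  1  1  1
 W  0  1  1  1  1  1  1  1  1  1  1  1  2
 D  0  1  1  1  1  1  1  2  2  2  2  2  2
 B  0  1  1  1  1  1  1  2  2  3  3  3  3
 L  0  1  2  2  2  2  2  2  2  3  3  4  4
 D  0  1  2  2  2  2  2  3  3  3  3  4  4
 W  0  1  2  2  2  2  2  3  3  3  3  4  5
 T  0  1  2  3  3  3  3  3  4  4  4  4  5
 T  0  1  2  3  3  4  4  4  4  4  5  5  5
 T  0  1  2  3  3  4  4  4  5  5  5  5  5
dp[11][12] = 5. One LCS (by backtracking along matches): WDBLW.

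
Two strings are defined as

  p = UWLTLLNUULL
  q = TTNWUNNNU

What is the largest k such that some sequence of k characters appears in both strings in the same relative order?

Let dp[i][j] be the LCS length of the first i characters of p and the first j characters of q. dp[i][j] = dp[i-1][j-1]+1 when the i-th and j-th characters match, else max(dp[i-1][j], dp[i][j-1]).
    ·  T  T  N  W  U  N  N  N  U
 ·  0  0  0  0  0  0  0  0  0  0
 U  0  0  0  0  0  1  1  1  1  1
 W  0  0  0  0  1  1  1  1  1  1
 L  0  0  0  0  1  1  1  1  1  1
 T  0  1  1  1  1  1  1  1  1  1
 L  0  1  1  1  1  1  1  1  1  1
 L  0  1  1  1  1  1  1  1  1  1
 N  0  1  1  2  2  2  2  2  2  2
 U  0  1  1  2  2  3  3  3  3  3
 U  0  1  1  2  2  3  3  3  3  4
 L  0  1  1  2  2  3  3  3  3  4
 L  0  1  1  2  2  3  3  3  3  4
dp[11][9] = 4. One LCS (by backtracking along matches): TNUU.

4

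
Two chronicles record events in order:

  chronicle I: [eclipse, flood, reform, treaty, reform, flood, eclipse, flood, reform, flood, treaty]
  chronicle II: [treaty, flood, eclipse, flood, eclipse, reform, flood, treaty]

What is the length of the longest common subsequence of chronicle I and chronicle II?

7

Pick treaty (chronicle I #4, chronicle II #1), then flood (chronicle I #6, chronicle II #2), then eclipse (chronicle I #7, chronicle II #3), then flood (chronicle I #8, chronicle II #4), then reform (chronicle I #9, chronicle II #6), then flood (chronicle I #10, chronicle II #7), then treaty (chronicle I #11, chronicle II #8); all 7 events appear in both, in order, and the DP table's final entry dp[11][8] is also 7, so no common subsequence is longer.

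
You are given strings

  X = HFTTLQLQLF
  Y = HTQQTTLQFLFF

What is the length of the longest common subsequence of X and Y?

One common subsequence of length 7: H [1,1], then T [3,5], then T [4,6], then L [5,7], then Q [6,8], then L [7,10], then F [10,12], and the DP table's final entry dp[10][12] is also 7, so no common subsequence is longer.

7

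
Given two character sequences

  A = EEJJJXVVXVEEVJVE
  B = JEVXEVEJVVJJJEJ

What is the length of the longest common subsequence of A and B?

8

Pick E [2,2] → V [8,3] → X [9,4] → V [10,6] → E [11,7] → V [13,10] → J [14,13] → E [16,14]; all 8 characters appear in both, in order. Since dp[16][15] = 8, nothing longer is possible.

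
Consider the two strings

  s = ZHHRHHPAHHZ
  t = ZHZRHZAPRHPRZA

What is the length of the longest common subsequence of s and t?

7

Taking Z (s #1, t #1); then H (s #2, t #2); then H (s #3, t #5); then R (s #4, t #9); then H (s #6, t #10); then P (s #7, t #11); then A (s #8, t #14) gives a common subsequence of length 7. Since dp[11][14] = 7, nothing longer is possible.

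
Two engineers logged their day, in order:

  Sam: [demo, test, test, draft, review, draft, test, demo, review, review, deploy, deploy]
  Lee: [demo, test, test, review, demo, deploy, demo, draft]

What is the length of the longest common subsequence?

Pick demo (Sam #1, Lee #1); then test (Sam #2, Lee #2); then test (Sam #3, Lee #3); then review (Sam #5, Lee #4); then demo (Sam #8, Lee #5); then deploy (Sam #11, Lee #6); all 6 tasks appear in both, in order. The LCS DP gives dp[12][8] = 6, so this is optimal.

6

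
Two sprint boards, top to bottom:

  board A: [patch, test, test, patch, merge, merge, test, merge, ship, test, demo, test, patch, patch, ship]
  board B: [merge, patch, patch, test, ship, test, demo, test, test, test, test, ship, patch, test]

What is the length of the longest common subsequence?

8

One common subsequence of length 8: patch [1,2] → patch [4,3] → test [7,4] → ship [9,5] → test [10,6] → demo [11,7] → test [12,11] → patch [13,13]. Since dp[15][14] = 8, nothing longer is possible.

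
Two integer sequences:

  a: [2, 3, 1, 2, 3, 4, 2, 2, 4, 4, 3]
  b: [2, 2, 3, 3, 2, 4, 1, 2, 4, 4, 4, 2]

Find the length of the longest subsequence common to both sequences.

7

Match 2 [1,2] → 3 [2,4] → 1 [3,7] → 2 [4,8] → 4 [6,9] → 4 [9,10] → 4 [10,11] — 7 values in the same relative order in both. Since dp[11][12] = 7, nothing longer is possible.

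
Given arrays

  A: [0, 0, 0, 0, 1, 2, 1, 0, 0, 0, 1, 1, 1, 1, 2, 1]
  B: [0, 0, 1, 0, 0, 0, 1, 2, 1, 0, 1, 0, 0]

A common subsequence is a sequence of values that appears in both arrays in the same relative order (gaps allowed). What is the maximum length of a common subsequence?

10

Taking 0 at A[1]=B[2]; then 0 at A[2]=B[4]; then 0 at A[3]=B[5]; then 0 at A[4]=B[6]; then 1 at A[5]=B[7]; then 2 at A[6]=B[8]; then 1 at A[7]=B[9]; then 0 at A[8]=B[10]; then 0 at A[9]=B[12]; then 0 at A[10]=B[13] gives a common subsequence of length 10, and the DP table's final entry dp[16][13] is also 10, so no common subsequence is longer.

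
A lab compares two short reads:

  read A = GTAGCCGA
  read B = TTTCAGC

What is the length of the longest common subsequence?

Pick T [2,3]; then A [3,5]; then G [4,6]; then C [6,7]; all 4 bases appear in both, in order. Since dp[8][7] = 4, nothing longer is possible.

4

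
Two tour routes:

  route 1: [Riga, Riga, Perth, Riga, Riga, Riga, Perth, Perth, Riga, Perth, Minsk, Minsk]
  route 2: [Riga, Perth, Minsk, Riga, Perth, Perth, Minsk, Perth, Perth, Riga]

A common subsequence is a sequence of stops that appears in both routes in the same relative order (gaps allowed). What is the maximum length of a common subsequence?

Pick Riga [1,1], Riga [2,4], Perth [3,6], Perth [7,8], Perth [8,9], Riga [9,10]; all 6 stops appear in both, in order. Since dp[12][10] = 6, nothing longer is possible.

6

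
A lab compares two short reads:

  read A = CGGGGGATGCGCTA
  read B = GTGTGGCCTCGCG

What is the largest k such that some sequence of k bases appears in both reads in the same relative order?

8

Pick G (read A #2, read B #1), then G (read A #3, read B #3), then G (read A #4, read B #5), then G (read A #5, read B #6), then T (read A #8, read B #9), then G (read A #9, read B #11), then C (read A #10, read B #12), then G (read A #11, read B #13); all 8 bases appear in both, in order. dp[14][13] = 8 confirms this is the maximum.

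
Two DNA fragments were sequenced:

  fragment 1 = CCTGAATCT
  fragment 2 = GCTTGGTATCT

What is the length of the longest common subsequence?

7

Pick C [1,2], then T [3,4], then G [4,6], then A [6,8], then T [7,9], then C [8,10], then T [9,11]; all 7 bases appear in both, in order. dp[9][11] = 7 confirms this is the maximum.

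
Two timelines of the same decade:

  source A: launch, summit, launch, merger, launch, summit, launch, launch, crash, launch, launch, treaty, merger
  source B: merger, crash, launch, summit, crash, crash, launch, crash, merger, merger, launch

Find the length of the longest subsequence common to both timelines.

6

One common subsequence of length 6: merger (source A #4, source B #1), then launch (source A #5, source B #3), then summit (source A #6, source B #4), then launch (source A #8, source B #7), then crash (source A #9, source B #8), then launch (source A #11, source B #11). Since dp[13][11] = 6, nothing longer is possible.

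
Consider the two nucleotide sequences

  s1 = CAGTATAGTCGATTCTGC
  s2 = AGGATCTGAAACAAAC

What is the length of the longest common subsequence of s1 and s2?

9

One common subsequence of length 9: A [2,1], then G [3,3], then A [5,4], then T [6,5], then T [9,7], then G [11,8], then A [12,11], then C [15,12], then C [18,16]. Since dp[18][16] = 9, nothing longer is possible.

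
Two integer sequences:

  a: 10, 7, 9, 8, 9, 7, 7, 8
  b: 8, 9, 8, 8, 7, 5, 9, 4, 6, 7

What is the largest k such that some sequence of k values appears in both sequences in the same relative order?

Pick 9 at a[3]=b[2]; then 8 at a[4]=b[4]; then 9 at a[5]=b[7]; then 7 at a[7]=b[10]; all 4 values appear in both, in order. dp[8][10] = 4 confirms this is the maximum.

4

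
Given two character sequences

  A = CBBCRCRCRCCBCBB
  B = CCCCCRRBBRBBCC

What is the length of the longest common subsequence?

Pick C (A #1, B #3); then C (A #4, B #4); then C (A #6, B #5); then R (A #7, B #6); then R (A #9, B #7); then B (A #12, B #9); then B (A #14, B #11); then B (A #15, B #12); all 8 characters appear in both, in order, and the DP table's final entry dp[15][14] is also 8, so no common subsequence is longer.

8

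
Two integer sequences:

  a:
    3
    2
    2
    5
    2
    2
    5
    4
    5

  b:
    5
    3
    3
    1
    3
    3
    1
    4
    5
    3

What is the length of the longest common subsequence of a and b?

3

Let dp[i][j] be the LCS length of the first i values of a and the first j values of b. dp[i][j] = dp[i-1][j-1]+1 when the i-th and j-th values match, else max(dp[i-1][j], dp[i][j-1]).
    ·  5  3  3  1  3  3  1  4  5  3
 ·  0  0  0  0  0  0  0  0  0  0  0
 3  0  0  1  1  1  1  1  1  1  1  1
 2  0  0  1  1  1  1  1  1  1  1  1
 2  0  0  1  1  1  1  1  1  1  1  1
 5  0  1  1  1  1  1  1  1  1  2  2
 2  0  1  1  1  1  1  1  1  1  2  2
 2  0  1  1  1  1  1  1  1  1  2  2
 5  0  1  1  1  1  1  1  1  1  2  2
 4  0  1  1  1  1  1  1  1  2  2  2
 5  0  1  1  1  1  1  1  1  2  3  3
dp[9][10] = 3. One LCS (by backtracking along matches): 3, 4, 5.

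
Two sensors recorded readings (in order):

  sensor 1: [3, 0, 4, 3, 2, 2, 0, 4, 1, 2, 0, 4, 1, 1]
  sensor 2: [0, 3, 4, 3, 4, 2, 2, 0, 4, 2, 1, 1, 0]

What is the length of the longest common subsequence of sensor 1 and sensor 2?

10

Pick 3 (sensor 1 #1, sensor 2 #2), then 4 (sensor 1 #3, sensor 2 #3), then 3 (sensor 1 #4, sensor 2 #4), then 2 (sensor 1 #5, sensor 2 #6), then 2 (sensor 1 #6, sensor 2 #7), then 0 (sensor 1 #7, sensor 2 #8), then 4 (sensor 1 #8, sensor 2 #9), then 2 (sensor 1 #10, sensor 2 #10), then 1 (sensor 1 #13, sensor 2 #11), then 1 (sensor 1 #14, sensor 2 #12); all 10 values appear in both, in order. The LCS DP gives dp[14][13] = 10, so this is optimal.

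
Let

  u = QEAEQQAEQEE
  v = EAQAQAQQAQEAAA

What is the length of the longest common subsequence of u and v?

Match Q [1,5] → A [3,6] → Q [5,7] → Q [6,8] → A [7,9] → Q [9,10] → E [10,11] — 7 characters in the same relative order in both. The LCS DP gives dp[11][14] = 7, so this is optimal.

7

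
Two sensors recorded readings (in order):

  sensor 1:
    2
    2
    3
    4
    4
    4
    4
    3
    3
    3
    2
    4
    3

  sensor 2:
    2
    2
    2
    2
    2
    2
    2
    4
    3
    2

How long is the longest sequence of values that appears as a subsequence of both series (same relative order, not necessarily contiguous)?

One common subsequence of length 5: 2 [1,6]; then 2 [2,7]; then 4 [7,8]; then 3 [10,9]; then 2 [11,10], and the DP table's final entry dp[13][10] is also 5, so no common subsequence is longer.

5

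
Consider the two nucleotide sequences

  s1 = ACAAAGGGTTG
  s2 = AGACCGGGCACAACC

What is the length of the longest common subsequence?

5

Taking A at s1[1]=s2[3]; then C at s1[2]=s2[9]; then A at s1[3]=s2[10]; then A at s1[4]=s2[12]; then A at s1[5]=s2[13] gives a common subsequence of length 5. dp[11][15] = 5 confirms this is the maximum.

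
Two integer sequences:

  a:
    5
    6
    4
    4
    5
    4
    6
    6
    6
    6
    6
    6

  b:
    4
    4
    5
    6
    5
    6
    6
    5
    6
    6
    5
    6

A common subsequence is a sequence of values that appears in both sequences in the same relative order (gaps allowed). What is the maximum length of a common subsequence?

9

Let dp[i][j] be the LCS length of the first i values of a and the first j values of b. dp[i][j] = dp[i-1][j-1]+1 when the i-th and j-th values match, else max(dp[i-1][j], dp[i][j-1]).
    ·  4  4  5  6  5  6  6  5  6  6  5  6
 ·  0  0  0  0  0  0  0  0  0  0  0  0  0
 5  0  0  0  1  1  1  1  1  1  1  1  1  1
 6  0  0  0  1  2  2  2  2  2  2  2  2  2
 4  0  1  1  1  2  2  2  2  2  2  2  2  2
 4  0  1  2  2  2  2  2  2  2  2  2  2  2
 5  0  1  2  3  3  3  3  3  3  3  3  3  3
 4  0  1  2  3  3  3  3  3  3  3  3  3  3
 6  0  1  2  3  4  4  4  4  4  4  4  4  4
 6  0  1  2  3  4  4  5  5  5  5  5  5  5
 6  0  1  2  3  4  4  5  6  6  6  6  6  6
 6  0  1  2  3  4  4  5  6  6  7  7  7  7
 6  0  1  2  3  4  4  5  6  6  7  8  8  8
 6  0  1  2  3  4  4  5  6  6  7  8  8  9
dp[12][12] = 9. One LCS (by backtracking along matches): 4, 4, 5, 6, 6, 6, 6, 6, 6.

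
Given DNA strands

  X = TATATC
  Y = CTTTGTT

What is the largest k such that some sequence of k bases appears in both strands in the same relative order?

Let dp[i][j] be the LCS length of the first i bases of X and the first j bases of Y. dp[i][j] = dp[i-1][j-1]+1 when the i-th and j-th bases match, else max(dp[i-1][j], dp[i][j-1]).
    ·  C  T  T  T  G  T  T
 ·  0  0  0  0  0  0  0  0
 T  0  0  1  1  1  1  1  1
 A  0  0  1  1  1  1  1  1
 T  0  0  1  2  2  2  2  2
 A  0  0  1  2  2  2  2  2
 T  0  0  1  2  3  3  3  3
 C  0  1  1  2  3  3  3  3
dp[6][7] = 3. One LCS (by backtracking along matches): TTT.

3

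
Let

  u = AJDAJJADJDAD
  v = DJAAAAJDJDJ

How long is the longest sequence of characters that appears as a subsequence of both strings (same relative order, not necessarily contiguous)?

Pick A at u[1]=v[6], J at u[2]=v[7], D at u[3]=v[8], J at u[6]=v[9], D at u[8]=v[10], J at u[9]=v[11]; all 6 characters appear in both, in order. dp[12][11] = 6 confirms this is the maximum.

6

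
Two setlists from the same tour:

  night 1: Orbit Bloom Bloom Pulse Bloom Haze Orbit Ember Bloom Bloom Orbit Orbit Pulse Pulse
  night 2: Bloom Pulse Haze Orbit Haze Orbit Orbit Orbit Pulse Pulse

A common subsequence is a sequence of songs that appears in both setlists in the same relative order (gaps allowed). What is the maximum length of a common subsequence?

Pick Bloom (night 1 #3, night 2 #1) → Pulse (night 1 #4, night 2 #2) → Haze (night 1 #6, night 2 #5) → Orbit (night 1 #7, night 2 #6) → Orbit (night 1 #11, night 2 #7) → Orbit (night 1 #12, night 2 #8) → Pulse (night 1 #13, night 2 #9) → Pulse (night 1 #14, night 2 #10); all 8 songs appear in both, in order, and the DP table's final entry dp[14][10] is also 8, so no common subsequence is longer.

8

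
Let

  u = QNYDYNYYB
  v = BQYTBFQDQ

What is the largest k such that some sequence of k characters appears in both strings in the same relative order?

Let dp[i][j] be the LCS length of the first i characters of u and the first j characters of v. dp[i][j] = dp[i-1][j-1]+1 when the i-th and j-th characters match, else max(dp[i-1][j], dp[i][j-1]).
    ·  B  Q  Y  T  B  F  Q  D  Q
 ·  0  0  0  0  0  0  0  0  0  0
 Q  0  0  1  1  1  1  1  1  1  1
 N  0  0  1  1  1  1  1  1  1  1
 Y  0  0  1  2  2  2  2  2  2  2
 D  0  0  1  2  2  2  2  2  3  3
 Y  0  0  1  2  2  2  2  2  3  3
 N  0  0  1  2  2  2  2  2  3  3
 Y  0  0  1  2  2  2  2  2  3  3
 Y  0  0  1  2  2  2  2  2  3  3
 B  0  1  1  2  2  3  3  3  3  3
dp[9][9] = 3. One LCS (by backtracking along matches): QYD.

3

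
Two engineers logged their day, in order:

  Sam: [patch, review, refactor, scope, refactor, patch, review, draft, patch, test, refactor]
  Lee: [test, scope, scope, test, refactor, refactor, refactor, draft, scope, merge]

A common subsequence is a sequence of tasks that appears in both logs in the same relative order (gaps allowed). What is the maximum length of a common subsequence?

3

Match refactor (Sam #3, Lee #6), then refactor (Sam #5, Lee #7), then draft (Sam #8, Lee #8) — 3 tasks in the same relative order in both, and the DP table's final entry dp[11][10] is also 3, so no common subsequence is longer.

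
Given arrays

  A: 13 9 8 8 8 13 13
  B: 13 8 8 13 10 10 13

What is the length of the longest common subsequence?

Let dp[i][j] be the LCS length of the first i values of A and the first j values of B. dp[i][j] = dp[i-1][j-1]+1 when the i-th and j-th values match, else max(dp[i-1][j], dp[i][j-1]).
    · 13  8  8 13 10 10 13
 ·  0  0  0  0  0  0  0  0
13  0  1  1  1  1  1  1  1
 9  0  1  1  1  1  1  1  1
 8  0  1  2  2  2  2  2  2
 8  0  1  2  3  3  3  3  3
 8  0  1  2  3  3  3  3  3
13  0  1  2  3  4  4  4  4
13  0  1  2  3  4  4  4  5
dp[7][7] = 5. One LCS (by backtracking along matches): 13, 8, 8, 13, 13.

5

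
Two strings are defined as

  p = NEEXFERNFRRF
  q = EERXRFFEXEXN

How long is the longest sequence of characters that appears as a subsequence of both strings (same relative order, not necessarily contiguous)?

6

One common subsequence of length 6: E at p[2]=q[1] → E at p[3]=q[2] → X at p[4]=q[4] → F at p[5]=q[7] → E at p[6]=q[10] → N at p[8]=q[12]. Since dp[12][12] = 6, nothing longer is possible.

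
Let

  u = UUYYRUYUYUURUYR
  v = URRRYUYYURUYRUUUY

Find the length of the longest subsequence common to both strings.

11

One common subsequence of length 11: U (u #1, v #1); then U (u #2, v #6); then Y (u #3, v #7); then Y (u #4, v #8); then R (u #5, v #10); then U (u #6, v #11); then Y (u #7, v #12); then U (u #10, v #14); then U (u #11, v #15); then U (u #13, v #16); then Y (u #14, v #17). dp[15][17] = 11 confirms this is the maximum.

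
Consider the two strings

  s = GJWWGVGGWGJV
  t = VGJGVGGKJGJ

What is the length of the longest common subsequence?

8

One common subsequence of length 8: G [1,2] → J [2,3] → G [5,4] → V [6,5] → G [7,6] → G [8,7] → G [10,10] → J [11,11]. dp[12][11] = 8 confirms this is the maximum.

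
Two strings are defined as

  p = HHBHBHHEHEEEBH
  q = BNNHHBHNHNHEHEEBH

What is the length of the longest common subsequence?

Pick H [1,4]; then H [2,5]; then B [3,6]; then H [4,7]; then H [6,9]; then H [7,11]; then E [8,12]; then H [9,13]; then E [11,14]; then E [12,15]; then B [13,16]; then H [14,17]; all 12 characters appear in both, in order. The LCS DP gives dp[14][17] = 12, so this is optimal.

12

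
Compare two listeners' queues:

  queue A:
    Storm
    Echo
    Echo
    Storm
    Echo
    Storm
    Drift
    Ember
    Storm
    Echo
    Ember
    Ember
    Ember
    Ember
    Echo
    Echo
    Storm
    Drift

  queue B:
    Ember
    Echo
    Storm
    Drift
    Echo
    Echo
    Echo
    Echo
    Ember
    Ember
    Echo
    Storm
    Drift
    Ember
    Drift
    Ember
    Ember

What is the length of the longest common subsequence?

One common subsequence of length 10: Storm (queue A #1, queue B #3), Echo (queue A #2, queue B #5), Echo (queue A #3, queue B #6), Echo (queue A #5, queue B #7), Echo (queue A #10, queue B #8), Ember (queue A #13, queue B #9), Ember (queue A #14, queue B #10), Echo (queue A #16, queue B #11), Storm (queue A #17, queue B #12), Drift (queue A #18, queue B #15). Since dp[18][17] = 10, nothing longer is possible.

10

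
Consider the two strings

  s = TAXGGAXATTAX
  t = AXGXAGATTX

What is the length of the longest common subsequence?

8

Let dp[i][j] be the LCS length of the first i characters of s and the first j characters of t. dp[i][j] = dp[i-1][j-1]+1 when the i-th and j-th characters match, else max(dp[i-1][j], dp[i][j-1]).
    ·  A  X  G  X  A  G  A  T  T  X
 ·  0  0  0  0  0  0  0  0  0  0  0
 T  0  0  0  0  0  0  0  0  1  1  1
 A  0  1  1  1  1  1  1  1  1  1  1
 X  0  1  2  2  2  2  2  2  2  2  2
 G  0  1  2  3  3  3  3  3  3  3  3
 G  0  1  2  3  3  3  4  4  4  4  4
 A  0  1  2  3  3  4  4  5  5  5  5
 X  0  1  2  3  4  4  4  5  5  5  6
 A  0  1  2  3  4  5  5  5  5  5  6
 T  0  1  2  3  4  5  5  5  6  6  6
 T  0  1  2  3  4  5  5  5  6  7  7
 A  0  1  2  3  4  5  5  6  6  7  7
 X  0  1  2  3  4  5  5  6  6  7  8
dp[12][10] = 8. One LCS (by backtracking along matches): AXGGATTX.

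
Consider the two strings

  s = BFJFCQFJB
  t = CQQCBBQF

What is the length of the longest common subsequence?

3

Match B (s #1, t #6) → Q (s #6, t #7) → F (s #7, t #8) — 3 characters in the same relative order in both. Since dp[9][8] = 3, nothing longer is possible.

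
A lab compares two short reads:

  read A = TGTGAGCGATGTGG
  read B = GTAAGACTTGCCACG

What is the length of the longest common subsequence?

9

Match G [2,1], T [3,2], G [4,5], A [5,6], C [7,7], T [10,8], T [12,9], G [13,10], G [14,15] — 9 bases in the same relative order in both. dp[14][15] = 9 confirms this is the maximum.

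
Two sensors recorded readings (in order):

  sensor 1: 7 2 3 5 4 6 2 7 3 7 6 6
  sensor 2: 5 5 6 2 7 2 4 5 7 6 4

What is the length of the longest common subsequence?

6

Taking 5 [4,2], then 6 [6,3], then 2 [7,4], then 7 [8,5], then 7 [10,9], then 6 [11,10] gives a common subsequence of length 6. dp[12][11] = 6 confirms this is the maximum.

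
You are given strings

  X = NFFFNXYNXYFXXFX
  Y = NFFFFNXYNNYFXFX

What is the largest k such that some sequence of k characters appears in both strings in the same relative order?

13

Match N [1,1], then F [2,3], then F [3,4], then F [4,5], then N [5,6], then X [6,7], then Y [7,8], then N [8,10], then Y [10,11], then F [11,12], then X [13,13], then F [14,14], then X [15,15] — 13 characters in the same relative order in both. dp[15][15] = 13 confirms this is the maximum.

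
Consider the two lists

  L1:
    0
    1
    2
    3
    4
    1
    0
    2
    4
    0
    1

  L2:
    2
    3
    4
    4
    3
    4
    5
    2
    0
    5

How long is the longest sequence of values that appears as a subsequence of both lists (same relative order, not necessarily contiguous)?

One common subsequence of length 5: 2 [3,1] → 3 [4,5] → 4 [5,6] → 2 [8,8] → 0 [10,9]. The LCS DP gives dp[11][10] = 5, so this is optimal.

5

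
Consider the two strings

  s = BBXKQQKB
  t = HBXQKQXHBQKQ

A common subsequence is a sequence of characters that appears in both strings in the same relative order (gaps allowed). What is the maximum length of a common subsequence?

Let dp[i][j] be the LCS length of the first i characters of s and the first j characters of t. dp[i][j] = dp[i-1][j-1]+1 when the i-th and j-th characters match, else max(dp[i-1][j], dp[i][j-1]).
    ·  H  B  X  Q  K  Q  X  H  B  Q  K  Q
 ·  0  0  0  0  0  0  0  0  0  0  0  0  0
 B  0  0  1  1  1  1  1  1  1  1  1  1  1
 B  0  0  1  1  1  1  1  1  1  2  2  2  2
 X  0  0  1  2  2  2  2  2  2  2  2  2  2
 K  0  0  1  2  2  3  3  3  3  3  3  3  3
 Q  0  0  1  2  3  3  4  4  4  4  4  4  4
 Q  0  0  1  2  3  3  4  4  4  4  5  5  5
 K  0  0  1  2  3  4  4  4  4  4  5  6  6
 B  0  0  1  2  3  4  4  4  4  5  5  6  6
dp[8][12] = 6. One LCS (by backtracking along matches): BXKQQK.

6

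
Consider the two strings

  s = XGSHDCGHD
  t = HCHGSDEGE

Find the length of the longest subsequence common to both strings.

4

Let dp[i][j] be the LCS length of the first i characters of s and the first j characters of t. dp[i][j] = dp[i-1][j-1]+1 when the i-th and j-th characters match, else max(dp[i-1][j], dp[i][j-1]).
    ·  H  C  H  G  S  D  E  G  E
 ·  0  0  0  0  0  0  0  0  0  0
 X  0  0  0  0  0  0  0  0  0  0
 G  0  0  0  0  1  1  1  1  1  1
 S  0  0  0  0  1  2  2  2  2  2
 H  0  1  1  1  1  2  2  2  2  2
 D  0  1  1  1  1  2  3  3  3  3
 C  0  1  2  2  2  2  3  3  3  3
 G  0  1  2  2  3  3  3  3  4  4
 H  0  1  2  3  3  3  3  3  4  4
 D  0  1  2  3  3  3  4  4  4  4
dp[9][9] = 4. One LCS (by backtracking along matches): GSDG.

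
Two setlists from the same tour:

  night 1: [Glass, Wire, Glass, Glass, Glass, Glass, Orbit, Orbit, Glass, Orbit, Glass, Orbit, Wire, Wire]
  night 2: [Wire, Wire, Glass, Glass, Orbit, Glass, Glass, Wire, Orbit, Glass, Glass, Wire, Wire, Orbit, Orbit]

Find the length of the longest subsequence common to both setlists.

Match Wire (night 1 #2, night 2 #2), Glass (night 1 #3, night 2 #3), Glass (night 1 #4, night 2 #4), Glass (night 1 #5, night 2 #6), Glass (night 1 #6, night 2 #7), Orbit (night 1 #8, night 2 #9), Glass (night 1 #9, night 2 #10), Glass (night 1 #11, night 2 #11), Wire (night 1 #13, night 2 #12), Wire (night 1 #14, night 2 #13) — 10 songs in the same relative order in both, and the DP table's final entry dp[14][15] is also 10, so no common subsequence is longer.

10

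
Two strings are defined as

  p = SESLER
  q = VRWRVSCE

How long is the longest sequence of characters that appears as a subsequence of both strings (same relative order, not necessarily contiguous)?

Let dp[i][j] be the LCS length of the first i characters of p and the first j characters of q. dp[i][j] = dp[i-1][j-1]+1 when the i-th and j-th characters match, else max(dp[i-1][j], dp[i][j-1]).
    ·  V  R  W  R  V  S  C  E
 ·  0  0  0  0  0  0  0  0  0
 S  0  0  0  0  0  0  1  1  1
 E  0  0  0  0  0  0  1  1  2
 S  0  0  0  0  0  0  1  1  2
 L  0  0  0  0  0  0  1  1  2
 E  0  0  0  0  0  0  1  1  2
 R  0  0  1  1  1  1  1  1  2
dp[6][8] = 2. One LCS (by backtracking along matches): SE.

2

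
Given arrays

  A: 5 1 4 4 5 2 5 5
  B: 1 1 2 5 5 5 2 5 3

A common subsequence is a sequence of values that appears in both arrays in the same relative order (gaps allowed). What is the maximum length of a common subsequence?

Pick 5 [1,5], 5 [5,6], 2 [6,7], 5 [7,8]; all 4 values appear in both, in order. The LCS DP gives dp[8][9] = 4, so this is optimal.

4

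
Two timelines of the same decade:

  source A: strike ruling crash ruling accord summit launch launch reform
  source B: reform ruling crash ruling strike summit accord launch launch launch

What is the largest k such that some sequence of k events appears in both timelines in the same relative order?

6

Taking ruling at source A[2]=source B[2]; then crash at source A[3]=source B[3]; then ruling at source A[4]=source B[4]; then accord at source A[5]=source B[7]; then launch at source A[7]=source B[9]; then launch at source A[8]=source B[10] gives a common subsequence of length 6. Since dp[9][10] = 6, nothing longer is possible.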